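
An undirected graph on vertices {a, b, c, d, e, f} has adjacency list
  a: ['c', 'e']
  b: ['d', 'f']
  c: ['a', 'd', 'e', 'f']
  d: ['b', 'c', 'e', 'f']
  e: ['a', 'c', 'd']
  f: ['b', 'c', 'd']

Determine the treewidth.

A width-2 tree decomposition is:
Bags: B1 = {c, d, e}  B2 = {c, d, f}  B3 = {b, d, f}  B4 = {a, c, e}
Tree: B1–B2, B2–B3, B1–B4
The largest bag has 3 vertices, giving width 2; this decomposition certifies tw(G) ≤ 2. Conversely, {c, d, e} is a clique of size 3, and the vertices of any clique must share a bag in every tree decomposition; so some bag has ≥ 3 vertices and tw(G) ≥ 2. Combining the bounds, tw(G) = 2.

2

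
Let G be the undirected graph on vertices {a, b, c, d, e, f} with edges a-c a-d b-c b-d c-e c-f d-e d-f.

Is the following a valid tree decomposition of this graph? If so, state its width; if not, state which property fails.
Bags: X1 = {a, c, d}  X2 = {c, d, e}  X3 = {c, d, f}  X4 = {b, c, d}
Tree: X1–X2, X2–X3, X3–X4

Checking the three conditions: (i) the bags cover all of {a, b, c, d, e, f}; (ii) for each edge, some bag contains both endpoints; (iii) the bags containing any fixed vertex form a subtree. All hold, so the decomposition is valid with width 3 − 1 = 2.

Yes; width 2.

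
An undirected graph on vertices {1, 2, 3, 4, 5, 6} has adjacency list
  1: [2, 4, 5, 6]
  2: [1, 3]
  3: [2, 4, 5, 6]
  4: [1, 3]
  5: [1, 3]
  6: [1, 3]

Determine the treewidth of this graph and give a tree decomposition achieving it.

Treewidth 2.
One optimal decomposition is:
Bags: B1 = {1, 3, 5}  B2 = {1, 2, 3}  B3 = {1, 3, 4}  B4 = {1, 3, 6}
Tree: B1–B2, B2–B3, B3–B4

Every bag has size at most 3, so the width is 3 − 1 = 2 and tw(G) ≤ 2. The edges 1–5–3–2–1 form a cycle, so G is not a tree and its treewidth is at least 2. Hence tw(G) = 2 exactly.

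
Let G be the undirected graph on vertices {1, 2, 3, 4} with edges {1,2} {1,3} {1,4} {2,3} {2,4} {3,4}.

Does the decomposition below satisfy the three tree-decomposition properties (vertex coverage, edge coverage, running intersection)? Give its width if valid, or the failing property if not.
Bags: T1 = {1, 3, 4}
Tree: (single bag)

A tree decomposition must satisfy three properties: every vertex lies in some bag; for every edge, both endpoints lie together in some bag; and for every vertex, the bags containing it form a connected subtree. Here vertex 2 appears in no bag, so the decomposition is invalid.

No — vertex 2 appears in no bag.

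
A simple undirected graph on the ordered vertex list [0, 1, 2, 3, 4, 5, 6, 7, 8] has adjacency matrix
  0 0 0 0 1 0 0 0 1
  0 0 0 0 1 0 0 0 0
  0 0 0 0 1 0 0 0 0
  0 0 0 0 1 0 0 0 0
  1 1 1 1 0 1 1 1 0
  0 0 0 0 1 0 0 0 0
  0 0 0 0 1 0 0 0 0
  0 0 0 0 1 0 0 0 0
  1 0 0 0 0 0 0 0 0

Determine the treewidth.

1

A width-1 tree decomposition is:
Bags: B1 = {4, 7}  B2 = {4, 6}  B3 = {3, 4}  B4 = {1, 4}  B5 = {0, 4}  B6 = {4, 5}  B7 = {2, 4}  B8 = {0, 8}
Tree: B1–B2, B2–B3, B1–B4, B3–B5, B2–B6, B5–B7, B5–B8
Each bag holds 2 vertices, so the decomposition has width 1, which upper-bounds the treewidth. Since G has at least one edge (e.g. 4–7), it is not an edgeless graph, so tw(G) ≥ 1. Combining the bounds, tw(G) = 1.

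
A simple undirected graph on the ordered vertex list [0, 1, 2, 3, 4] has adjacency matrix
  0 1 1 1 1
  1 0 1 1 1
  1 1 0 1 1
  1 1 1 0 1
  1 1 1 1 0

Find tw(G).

A width-4 tree decomposition is:
Bags: B1 = {0, 1, 2, 3, 4}
Tree: (single bag)
A single bag containing all 5 vertices is trivially a valid decomposition of width 4. For the lower bound, the 5 vertices {0, 1, 2, 3, 4} are pairwise adjacent, and any tree decomposition puts a clique entirely inside one bag — forcing width ≥ 4. Hence tw(G) = 4 exactly.

4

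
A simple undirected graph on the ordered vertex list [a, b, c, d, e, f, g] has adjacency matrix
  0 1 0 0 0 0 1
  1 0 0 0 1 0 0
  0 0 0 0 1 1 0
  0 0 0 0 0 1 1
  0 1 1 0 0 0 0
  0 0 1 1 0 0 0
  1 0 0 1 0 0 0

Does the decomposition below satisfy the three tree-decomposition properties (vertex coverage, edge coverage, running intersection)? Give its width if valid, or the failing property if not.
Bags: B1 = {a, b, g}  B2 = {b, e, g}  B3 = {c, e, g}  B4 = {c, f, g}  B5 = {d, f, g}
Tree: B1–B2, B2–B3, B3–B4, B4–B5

Vertex coverage: the bags together contain {a, b, c, d, e, f, g}, the full vertex set. Edge coverage: each edge of G has both endpoints in at least one bag. Running intersection: for every vertex, the bags containing it form a connected subtree. All three properties hold, so this is a valid tree decomposition of width max|bag| − 1 = 2, and hence tw(G) ≤ 2.

Yes; width 2.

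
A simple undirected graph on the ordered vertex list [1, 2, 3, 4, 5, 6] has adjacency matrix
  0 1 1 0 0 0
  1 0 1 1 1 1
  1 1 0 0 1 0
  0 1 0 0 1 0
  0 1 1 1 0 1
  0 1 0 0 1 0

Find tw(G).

A width-2 tree decomposition is:
Bags: B1 = {2, 3, 5}  B2 = {2, 4, 5}  B3 = {2, 5, 6}  B4 = {1, 2, 3}
Tree: B1–B2, B2–B3, B1–B4
Each bag holds 3 vertices, so the decomposition has width 2, which upper-bounds the treewidth. Conversely, {1, 2, 3} is a clique of size 3, and the vertices of any clique must share a bag in every tree decomposition; so some bag has ≥ 3 vertices and tw(G) ≥ 2. Combining the bounds, tw(G) = 2.

2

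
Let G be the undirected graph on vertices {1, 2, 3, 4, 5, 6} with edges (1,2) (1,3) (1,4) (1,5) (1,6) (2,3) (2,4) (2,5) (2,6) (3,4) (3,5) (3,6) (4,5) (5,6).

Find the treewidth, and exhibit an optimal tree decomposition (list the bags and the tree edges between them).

Each bag holds 5 vertices, so the decomposition has width 4, which upper-bounds the treewidth. Conversely, {1, 2, 3, 4, 5} is a clique of size 5, and the vertices of any clique must share a bag in every tree decomposition; so some bag has ≥ 5 vertices and tw(G) ≥ 4. Hence tw(G) = 4 exactly.

Treewidth 4.
One such decomposition:
Bags: B1 = {1, 2, 3, 5, 6}  B2 = {1, 2, 3, 4, 5}
Tree: B1–B2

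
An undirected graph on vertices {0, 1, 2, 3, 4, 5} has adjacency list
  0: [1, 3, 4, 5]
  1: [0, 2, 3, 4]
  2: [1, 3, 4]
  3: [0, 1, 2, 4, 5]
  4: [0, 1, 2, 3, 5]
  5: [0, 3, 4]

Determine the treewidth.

A width-3 tree decomposition is:
Bags: B1 = {0, 3, 4, 5}  B2 = {0, 1, 3, 4}  B3 = {1, 2, 3, 4}
Tree: B1–B2, B2–B3
Each bag holds 4 vertices, so the decomposition has width 3, which upper-bounds the treewidth. For the lower bound, the 4 vertices {0, 1, 3, 4} are pairwise adjacent, and any tree decomposition puts a clique entirely inside one bag — forcing width ≥ 3. Hence tw(G) = 3 exactly.

3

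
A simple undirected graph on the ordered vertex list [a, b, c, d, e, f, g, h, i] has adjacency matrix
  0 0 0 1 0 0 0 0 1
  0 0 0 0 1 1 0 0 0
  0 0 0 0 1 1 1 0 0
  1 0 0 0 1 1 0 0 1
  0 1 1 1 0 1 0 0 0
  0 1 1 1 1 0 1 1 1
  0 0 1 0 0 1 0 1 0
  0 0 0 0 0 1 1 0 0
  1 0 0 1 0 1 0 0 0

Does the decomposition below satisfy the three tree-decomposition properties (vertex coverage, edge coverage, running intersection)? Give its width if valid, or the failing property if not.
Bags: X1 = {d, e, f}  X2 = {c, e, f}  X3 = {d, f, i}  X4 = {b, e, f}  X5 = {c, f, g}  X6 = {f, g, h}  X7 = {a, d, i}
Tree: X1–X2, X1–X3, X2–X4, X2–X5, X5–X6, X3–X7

Yes; width 2.

Checking the three conditions: (i) the bags cover all of {a, b, c, d, e, f, g, h, i}; (ii) for each edge, some bag contains both endpoints; (iii) the bags containing any fixed vertex form a subtree. All hold, so the decomposition is valid with width 3 − 1 = 2.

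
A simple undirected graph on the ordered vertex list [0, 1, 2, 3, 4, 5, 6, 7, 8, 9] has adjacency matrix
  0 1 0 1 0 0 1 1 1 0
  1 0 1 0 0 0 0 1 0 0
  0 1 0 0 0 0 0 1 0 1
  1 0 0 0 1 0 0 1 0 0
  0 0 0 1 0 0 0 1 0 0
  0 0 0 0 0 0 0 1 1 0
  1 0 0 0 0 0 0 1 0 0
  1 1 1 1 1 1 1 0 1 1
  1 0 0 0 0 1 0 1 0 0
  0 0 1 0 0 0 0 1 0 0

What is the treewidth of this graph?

2

A width-2 tree decomposition is:
Bags: B1 = {0, 3, 7}  B2 = {0, 1, 7}  B3 = {3, 4, 7}  B4 = {0, 7, 8}  B5 = {1, 2, 7}  B6 = {2, 7, 9}  B7 = {5, 7, 8}  B8 = {0, 6, 7}
Tree: B1–B2, B1–B3, B1–B4, B2–B5, B5–B6, B4–B7, B4–B8
Every bag has size at most 3, so the width is 3 − 1 = 2 and tw(G) ≤ 2. Conversely, {0, 7, 8} is a clique of size 3, and the vertices of any clique must share a bag in every tree decomposition; so some bag has ≥ 3 vertices and tw(G) ≥ 2. Combining the bounds, tw(G) = 2.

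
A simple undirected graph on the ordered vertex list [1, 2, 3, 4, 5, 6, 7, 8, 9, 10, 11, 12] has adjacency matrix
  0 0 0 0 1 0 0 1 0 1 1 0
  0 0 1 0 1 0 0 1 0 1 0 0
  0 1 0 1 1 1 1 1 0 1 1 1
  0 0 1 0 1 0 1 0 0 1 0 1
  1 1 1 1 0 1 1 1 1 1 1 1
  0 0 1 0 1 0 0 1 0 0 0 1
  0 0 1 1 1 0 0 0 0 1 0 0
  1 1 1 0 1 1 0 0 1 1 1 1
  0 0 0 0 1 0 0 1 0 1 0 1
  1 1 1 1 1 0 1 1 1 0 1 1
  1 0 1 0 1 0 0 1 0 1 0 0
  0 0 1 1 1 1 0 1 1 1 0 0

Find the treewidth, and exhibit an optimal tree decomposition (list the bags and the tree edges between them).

Treewidth 4.
One optimal decomposition is:
Bags: B1 = {1, 5, 8, 10, 11}  B2 = {3, 5, 8, 10, 11}  B3 = {2, 3, 5, 8, 10}  B4 = {3, 5, 8, 10, 12}  B5 = {3, 5, 6, 8, 12}  B6 = {5, 8, 9, 10, 12}  B7 = {3, 4, 5, 10, 12}  B8 = {3, 4, 5, 7, 10}
Tree: B1–B2, B2–B3, B3–B4, B4–B5, B4–B6, B4–B7, B7–B8

Each bag holds 5 vertices, so the decomposition has width 4, which upper-bounds the treewidth. Conversely, {1, 5, 8, 10, 11} is a clique of size 5, and the vertices of any clique must share a bag in every tree decomposition; so some bag has ≥ 5 vertices and tw(G) ≥ 4. Therefore the treewidth is 4.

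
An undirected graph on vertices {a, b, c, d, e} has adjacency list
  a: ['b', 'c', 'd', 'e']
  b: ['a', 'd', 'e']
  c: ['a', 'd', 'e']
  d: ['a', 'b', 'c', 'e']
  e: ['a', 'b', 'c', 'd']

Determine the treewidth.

A width-3 tree decomposition is:
Bags: B1 = {a, b, d, e}  B2 = {a, c, d, e}
Tree: B1–B2
Each bag holds 4 vertices, so the decomposition has width 3, which upper-bounds the treewidth. For the lower bound, the 4 vertices {a, c, d, e} are pairwise adjacent, and any tree decomposition puts a clique entirely inside one bag — forcing width ≥ 3. Combining the bounds, tw(G) = 3.

3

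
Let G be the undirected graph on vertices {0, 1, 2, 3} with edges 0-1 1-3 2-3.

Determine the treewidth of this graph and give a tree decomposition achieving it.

Each bag holds 2 vertices, so the decomposition has width 1, which upper-bounds the treewidth. G has an edge, so its treewidth is at least 1. Combining the bounds, tw(G) = 1.

Treewidth 1.
Bags: B1 = {1, 3}  B2 = {0, 1}  B3 = {2, 3}
Tree: B1–B2, B1–B3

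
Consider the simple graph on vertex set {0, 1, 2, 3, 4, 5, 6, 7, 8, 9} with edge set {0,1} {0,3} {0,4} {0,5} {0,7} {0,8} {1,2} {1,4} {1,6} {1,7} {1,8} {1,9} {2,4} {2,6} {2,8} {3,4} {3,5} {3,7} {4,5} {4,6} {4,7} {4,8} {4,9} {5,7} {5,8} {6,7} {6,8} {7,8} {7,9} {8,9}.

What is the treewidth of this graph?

4

A width-4 tree decomposition is:
Bags: B1 = {0, 1, 4, 7, 8}  B2 = {0, 4, 5, 7, 8}  B3 = {1, 4, 6, 7, 8}  B4 = {1, 2, 4, 6, 8}  B5 = {1, 4, 7, 8, 9}  B6 = {0, 3, 4, 5, 7}
Tree: B1–B2, B1–B3, B3–B4, B1–B5, B2–B6
The largest bag has 5 vertices, giving width 4; this decomposition certifies tw(G) ≤ 4. On the other hand G contains the 5-clique {1, 2, 4, 6, 8}. A clique must lie in a single bag of any decomposition, so no decomposition can have width below 4. The upper and lower bounds meet at 4, so that is the treewidth.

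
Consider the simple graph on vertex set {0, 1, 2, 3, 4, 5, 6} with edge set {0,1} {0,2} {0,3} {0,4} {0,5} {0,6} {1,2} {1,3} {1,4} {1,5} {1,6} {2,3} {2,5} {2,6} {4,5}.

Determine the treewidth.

3

A width-3 tree decomposition is:
Bags: B1 = {0, 1, 2, 5}  B2 = {0, 1, 4, 5}  B3 = {0, 1, 2, 6}  B4 = {0, 1, 2, 3}
Tree: B1–B2, B1–B3, B1–B4
Each bag holds 4 vertices, so the decomposition has width 3, which upper-bounds the treewidth. Conversely, {0, 1, 2, 3} is a clique of size 4, and the vertices of any clique must share a bag in every tree decomposition; so some bag has ≥ 4 vertices and tw(G) ≥ 3. Therefore the treewidth is 3.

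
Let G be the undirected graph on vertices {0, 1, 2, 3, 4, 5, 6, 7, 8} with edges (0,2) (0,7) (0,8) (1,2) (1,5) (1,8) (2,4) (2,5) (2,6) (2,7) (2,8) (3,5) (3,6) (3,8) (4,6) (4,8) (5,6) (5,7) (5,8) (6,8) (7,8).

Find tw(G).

3

A width-3 tree decomposition is:
Bags: B1 = {1, 2, 5, 8}  B2 = {2, 5, 6, 8}  B3 = {2, 5, 7, 8}  B4 = {3, 5, 6, 8}  B5 = {0, 2, 7, 8}  B6 = {2, 4, 6, 8}
Tree: B1–B2, B2–B3, B2–B4, B3–B5, B2–B6
Every bag has size at most 4, so the width is 4 − 1 = 3 and tw(G) ≤ 3. Conversely, {0, 2, 7, 8} is a clique of size 4, and the vertices of any clique must share a bag in every tree decomposition; so some bag has ≥ 4 vertices and tw(G) ≥ 3. The upper and lower bounds meet at 3, so that is the treewidth.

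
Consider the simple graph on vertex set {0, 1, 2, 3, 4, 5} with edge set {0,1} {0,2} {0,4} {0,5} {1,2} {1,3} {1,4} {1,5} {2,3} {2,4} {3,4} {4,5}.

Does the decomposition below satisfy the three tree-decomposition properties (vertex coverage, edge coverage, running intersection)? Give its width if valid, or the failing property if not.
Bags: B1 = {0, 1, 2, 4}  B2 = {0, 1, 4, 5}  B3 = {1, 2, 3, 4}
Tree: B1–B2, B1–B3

Yes; width 3.

Vertex coverage: the bags together contain {0, 1, 2, 3, 4, 5}, the full vertex set. Edge coverage: each edge of G has both endpoints in at least one bag. Running intersection: for every vertex, the bags containing it form a connected subtree. All three properties hold, so this is a valid tree decomposition of width max|bag| − 1 = 3, and hence tw(G) ≤ 3.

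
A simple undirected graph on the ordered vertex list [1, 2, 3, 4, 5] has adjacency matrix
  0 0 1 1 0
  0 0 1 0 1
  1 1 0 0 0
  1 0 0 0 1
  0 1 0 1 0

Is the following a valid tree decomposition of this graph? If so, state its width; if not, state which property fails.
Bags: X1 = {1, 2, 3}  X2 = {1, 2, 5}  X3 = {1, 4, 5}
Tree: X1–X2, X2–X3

Every vertex of G appears in some bag (union = {1, 2, 3, 4, 5}); every edge is covered by a bag; and for each vertex v the set of bags containing v is connected in the bag tree. The decomposition is therefore valid. The largest bag has 3 vertices, so the width is 2.

Yes; width 2.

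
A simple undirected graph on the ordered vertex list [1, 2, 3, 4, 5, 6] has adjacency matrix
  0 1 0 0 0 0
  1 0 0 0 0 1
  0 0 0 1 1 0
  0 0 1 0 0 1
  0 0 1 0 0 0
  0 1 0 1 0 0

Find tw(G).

A width-1 tree decomposition is:
Bags: B1 = {3, 5}  B2 = {3, 4}  B3 = {4, 6}  B4 = {2, 6}  B5 = {1, 2}
Tree: B1–B2, B2–B3, B3–B4, B4–B5
Every bag has size at most 2, so the width is 2 − 1 = 1 and tw(G) ≤ 1. G has an edge, so its treewidth is at least 1. Therefore the treewidth is 1.

1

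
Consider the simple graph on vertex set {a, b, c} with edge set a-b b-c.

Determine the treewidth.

1

A width-1 tree decomposition is:
Bags: B1 = {a, b}  B2 = {b, c}
Tree: B1–B2
Each bag holds 2 vertices, so the decomposition has width 1, which upper-bounds the treewidth. Since G has at least one edge (e.g. b–a), it is not an edgeless graph, so tw(G) ≥ 1. Hence tw(G) = 1 exactly.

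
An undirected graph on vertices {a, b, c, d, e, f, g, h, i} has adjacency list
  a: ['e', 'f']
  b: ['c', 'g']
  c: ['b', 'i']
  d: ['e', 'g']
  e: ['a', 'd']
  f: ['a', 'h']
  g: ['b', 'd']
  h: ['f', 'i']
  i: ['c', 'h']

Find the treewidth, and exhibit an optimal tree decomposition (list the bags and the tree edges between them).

Treewidth 2.
Bags: B1 = {d, e, g}  B2 = {b, e, g}  B3 = {b, c, e}  B4 = {c, e, i}  B5 = {e, h, i}  B6 = {e, f, h}  B7 = {a, e, f}
Tree: B1–B2, B2–B3, B3–B4, B4–B5, B5–B6, B6–B7

Each bag holds 3 vertices, so the decomposition has width 2, which upper-bounds the treewidth. For the lower bound, G contains the cycle e–d–g–b–c–i–h–f–a–e, so G is not a forest; only forests have treewidth ≤ 1, hence tw(G) ≥ 2. Therefore the treewidth is 2.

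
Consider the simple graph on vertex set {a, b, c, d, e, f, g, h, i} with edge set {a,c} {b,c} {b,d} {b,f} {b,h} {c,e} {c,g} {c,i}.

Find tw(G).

A width-1 tree decomposition is:
Bags: B1 = {b, c}  B2 = {c, e}  B3 = {b, f}  B4 = {c, i}  B5 = {b, h}  B6 = {c, g}  B7 = {a, c}  B8 = {b, d}
Tree: B1–B2, B1–B3, B2–B4, B3–B5, B2–B6, B2–B7, B5–B8
Every bag has size at most 2, so the width is 2 − 1 = 1 and tw(G) ≤ 1. Since G has at least one edge (e.g. c–b), it is not an edgeless graph, so tw(G) ≥ 1. Therefore the treewidth is 1.

1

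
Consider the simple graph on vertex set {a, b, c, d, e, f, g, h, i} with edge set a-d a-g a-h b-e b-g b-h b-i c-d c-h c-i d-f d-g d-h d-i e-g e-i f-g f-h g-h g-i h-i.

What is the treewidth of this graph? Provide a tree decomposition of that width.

Treewidth 3.
One such decomposition:
Bags: B1 = {b, e, g, i}  B2 = {b, g, h, i}  B3 = {d, g, h, i}  B4 = {d, f, g, h}  B5 = {c, d, h, i}  B6 = {a, d, g, h}
Tree: B1–B2, B2–B3, B3–B4, B3–B5, B3–B6

The largest bag has 4 vertices, giving width 3; this decomposition certifies tw(G) ≤ 3. Conversely, {b, e, g, i} is a clique of size 4, and the vertices of any clique must share a bag in every tree decomposition; so some bag has ≥ 4 vertices and tw(G) ≥ 3. The upper and lower bounds meet at 3, so that is the treewidth.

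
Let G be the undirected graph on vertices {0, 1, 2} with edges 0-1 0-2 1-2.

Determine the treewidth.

A width-2 tree decomposition is:
Bags: B1 = {0, 1, 2}
Tree: (single bag)
With just one bag of size 3, the width is 3 − 1 = 2, so tw(G) ≤ 2. On the other hand G contains the 3-clique {0, 1, 2}. A clique must lie in a single bag of any decomposition, so no decomposition can have width below 2. The upper and lower bounds meet at 2, so that is the treewidth.

2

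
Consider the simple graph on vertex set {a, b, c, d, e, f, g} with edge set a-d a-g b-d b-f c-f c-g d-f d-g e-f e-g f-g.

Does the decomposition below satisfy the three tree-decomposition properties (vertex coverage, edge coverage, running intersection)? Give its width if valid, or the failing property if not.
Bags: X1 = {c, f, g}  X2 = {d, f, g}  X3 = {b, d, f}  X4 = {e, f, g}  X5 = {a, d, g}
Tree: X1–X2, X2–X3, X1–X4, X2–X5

Vertex coverage: the bags together contain {a, b, c, d, e, f, g}, the full vertex set. Edge coverage: each edge of G has both endpoints in at least one bag. Running intersection: for every vertex, the bags containing it form a connected subtree. All three properties hold, so this is a valid tree decomposition of width max|bag| − 1 = 2, and hence tw(G) ≤ 2.

Yes; width 2.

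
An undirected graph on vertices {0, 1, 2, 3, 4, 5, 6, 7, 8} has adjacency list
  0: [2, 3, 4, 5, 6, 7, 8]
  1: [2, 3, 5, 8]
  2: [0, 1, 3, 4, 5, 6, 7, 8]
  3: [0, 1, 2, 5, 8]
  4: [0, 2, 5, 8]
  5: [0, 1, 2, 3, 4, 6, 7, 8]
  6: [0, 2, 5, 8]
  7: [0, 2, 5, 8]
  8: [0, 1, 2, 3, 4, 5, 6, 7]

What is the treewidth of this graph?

A width-4 tree decomposition is:
Bags: B1 = {0, 2, 3, 5, 8}  B2 = {0, 2, 5, 7, 8}  B3 = {0, 2, 5, 6, 8}  B4 = {1, 2, 3, 5, 8}  B5 = {0, 2, 4, 5, 8}
Tree: B1–B2, B2–B3, B1–B4, B1–B5
Each bag holds 5 vertices, so the decomposition has width 4, which upper-bounds the treewidth. On the other hand G contains the 5-clique {0, 2, 3, 5, 8}. A clique must lie in a single bag of any decomposition, so no decomposition can have width below 4. Combining the bounds, tw(G) = 4.

4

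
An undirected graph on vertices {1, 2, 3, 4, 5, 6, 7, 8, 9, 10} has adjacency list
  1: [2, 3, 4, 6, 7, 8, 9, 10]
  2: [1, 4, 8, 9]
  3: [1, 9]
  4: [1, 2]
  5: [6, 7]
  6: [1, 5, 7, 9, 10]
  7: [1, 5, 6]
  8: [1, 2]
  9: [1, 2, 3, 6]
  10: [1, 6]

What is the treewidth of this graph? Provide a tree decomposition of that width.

Treewidth 2.
One optimal decomposition is:
Bags: B1 = {1, 6, 7}  B2 = {1, 6, 9}  B3 = {5, 6, 7}  B4 = {1, 2, 9}  B5 = {1, 2, 4}  B6 = {1, 6, 10}  B7 = {1, 3, 9}  B8 = {1, 2, 8}
Tree: B1–B2, B1–B3, B2–B4, B4–B5, B2–B6, B2–B7, B5–B8

Every bag has size at most 3, so the width is 3 − 1 = 2 and tw(G) ≤ 2. Conversely, {1, 2, 8} is a clique of size 3, and the vertices of any clique must share a bag in every tree decomposition; so some bag has ≥ 3 vertices and tw(G) ≥ 2. Combining the bounds, tw(G) = 2.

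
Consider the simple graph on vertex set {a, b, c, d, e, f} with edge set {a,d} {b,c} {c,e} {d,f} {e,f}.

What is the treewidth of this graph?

A width-1 tree decomposition is:
Bags: B1 = {b, c}  B2 = {c, e}  B3 = {e, f}  B4 = {d, f}  B5 = {a, d}
Tree: B1–B2, B2–B3, B3–B4, B4–B5
Each bag holds 2 vertices, so the decomposition has width 1, which upper-bounds the treewidth. G has an edge, so its treewidth is at least 1. Combining the bounds, tw(G) = 1.

1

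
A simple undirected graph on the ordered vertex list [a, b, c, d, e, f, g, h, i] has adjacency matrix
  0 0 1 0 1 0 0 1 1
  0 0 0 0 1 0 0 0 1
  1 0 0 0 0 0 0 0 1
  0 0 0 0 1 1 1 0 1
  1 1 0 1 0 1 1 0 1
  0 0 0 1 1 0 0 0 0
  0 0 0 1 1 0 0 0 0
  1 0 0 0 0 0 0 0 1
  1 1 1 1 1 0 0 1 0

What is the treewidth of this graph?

A width-2 tree decomposition is:
Bags: B1 = {d, e, f}  B2 = {d, e, i}  B3 = {b, e, i}  B4 = {a, e, i}  B5 = {d, e, g}  B6 = {a, c, i}  B7 = {a, h, i}
Tree: B1–B2, B2–B3, B3–B4, B1–B5, B4–B6, B4–B7
Each bag holds 3 vertices, so the decomposition has width 2, which upper-bounds the treewidth. On the other hand G contains the 3-clique {d, e, g}. A clique must lie in a single bag of any decomposition, so no decomposition can have width below 2. Hence tw(G) = 2 exactly.

2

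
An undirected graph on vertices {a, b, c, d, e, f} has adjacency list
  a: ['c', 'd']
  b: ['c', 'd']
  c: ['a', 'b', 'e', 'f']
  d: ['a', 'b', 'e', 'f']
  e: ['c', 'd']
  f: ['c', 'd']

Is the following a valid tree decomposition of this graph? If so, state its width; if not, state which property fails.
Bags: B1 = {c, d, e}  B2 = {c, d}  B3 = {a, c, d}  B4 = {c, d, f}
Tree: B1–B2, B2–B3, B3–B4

A tree decomposition must satisfy three properties: every vertex lies in some bag; for every edge, both endpoints lie together in some bag; and for every vertex, the bags containing it form a connected subtree. Here vertex b appears in no bag, so the decomposition is invalid.

No — vertex b appears in no bag.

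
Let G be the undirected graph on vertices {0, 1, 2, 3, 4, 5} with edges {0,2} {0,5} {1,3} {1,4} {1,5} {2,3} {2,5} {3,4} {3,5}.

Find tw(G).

2

A width-2 tree decomposition is:
Bags: B1 = {1, 3, 5}  B2 = {2, 3, 5}  B3 = {0, 2, 5}  B4 = {1, 3, 4}
Tree: B1–B2, B2–B3, B1–B4
The largest bag has 3 vertices, giving width 2; this decomposition certifies tw(G) ≤ 2. For the lower bound, the 3 vertices {0, 2, 5} are pairwise adjacent, and any tree decomposition puts a clique entirely inside one bag — forcing width ≥ 2. Combining the bounds, tw(G) = 2.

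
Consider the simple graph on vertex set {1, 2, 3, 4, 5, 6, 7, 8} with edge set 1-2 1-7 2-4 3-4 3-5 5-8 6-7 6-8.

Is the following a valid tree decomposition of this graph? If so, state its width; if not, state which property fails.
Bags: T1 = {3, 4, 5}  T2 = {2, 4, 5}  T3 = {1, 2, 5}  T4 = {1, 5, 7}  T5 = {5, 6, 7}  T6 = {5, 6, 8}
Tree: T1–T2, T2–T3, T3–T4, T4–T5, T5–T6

Yes; width 2.

Every vertex of G appears in some bag (union = {1, 2, 3, 4, 5, 6, 7, 8}); every edge is covered by a bag; and for each vertex v the set of bags containing v is connected in the bag tree. The decomposition is therefore valid. The largest bag has 3 vertices, so the width is 2.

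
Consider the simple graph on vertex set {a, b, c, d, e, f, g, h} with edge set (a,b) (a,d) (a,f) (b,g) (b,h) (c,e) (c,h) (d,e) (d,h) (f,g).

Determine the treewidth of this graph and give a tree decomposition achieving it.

Treewidth 2.
One such decomposition:
Bags: B1 = {c, e, h}  B2 = {d, e, h}  B3 = {b, d, h}  B4 = {a, b, d}  B5 = {a, b, g}  B6 = {a, f, g}
Tree: B1–B2, B2–B3, B3–B4, B4–B5, B5–B6

Every bag has size at most 3, so the width is 3 − 1 = 2 and tw(G) ≤ 2. Since c–e–d–h–c is a cycle in G, G is not acyclic. Forests are exactly the graphs of treewidth ≤ 1, so tw(G) ≥ 2. Hence tw(G) = 2 exactly.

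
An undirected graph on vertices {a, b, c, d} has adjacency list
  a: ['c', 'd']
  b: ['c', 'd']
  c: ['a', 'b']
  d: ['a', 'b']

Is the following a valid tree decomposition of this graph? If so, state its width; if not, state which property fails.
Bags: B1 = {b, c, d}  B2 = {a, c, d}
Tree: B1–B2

Yes; width 2.

Checking the three conditions: (i) the bags cover all of {a, b, c, d}; (ii) for each edge, some bag contains both endpoints; (iii) the bags containing any fixed vertex form a subtree. All hold, so the decomposition is valid with width 3 − 1 = 2.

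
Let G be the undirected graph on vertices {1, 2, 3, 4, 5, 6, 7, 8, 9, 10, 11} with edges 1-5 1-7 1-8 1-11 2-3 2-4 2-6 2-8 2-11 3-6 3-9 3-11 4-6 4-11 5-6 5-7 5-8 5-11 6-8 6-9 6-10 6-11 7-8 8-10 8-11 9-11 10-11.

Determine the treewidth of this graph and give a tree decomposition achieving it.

The largest bag has 4 vertices, giving width 3; this decomposition certifies tw(G) ≤ 3. On the other hand G contains the 4-clique {1, 5, 8, 11}. A clique must lie in a single bag of any decomposition, so no decomposition can have width below 3. Hence tw(G) = 3 exactly.

Treewidth 3.
One optimal decomposition is:
Bags: B1 = {2, 6, 8, 11}  B2 = {5, 6, 8, 11}  B3 = {2, 3, 6, 11}  B4 = {3, 6, 9, 11}  B5 = {1, 5, 8, 11}  B6 = {6, 8, 10, 11}  B7 = {2, 4, 6, 11}  B8 = {1, 5, 7, 8}
Tree: B1–B2, B1–B3, B3–B4, B2–B5, B1–B6, B1–B7, B5–B8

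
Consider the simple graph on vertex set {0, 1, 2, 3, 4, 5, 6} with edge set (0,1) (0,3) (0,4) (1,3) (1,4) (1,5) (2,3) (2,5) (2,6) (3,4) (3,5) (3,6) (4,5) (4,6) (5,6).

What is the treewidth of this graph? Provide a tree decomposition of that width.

Treewidth 3.
Bags: B1 = {3, 4, 5, 6}  B2 = {1, 3, 4, 5}  B3 = {2, 3, 5, 6}  B4 = {0, 1, 3, 4}
Tree: B1–B2, B1–B3, B2–B4

Each bag holds 4 vertices, so the decomposition has width 3, which upper-bounds the treewidth. Conversely, {2, 3, 5, 6} is a clique of size 4, and the vertices of any clique must share a bag in every tree decomposition; so some bag has ≥ 4 vertices and tw(G) ≥ 3. Hence tw(G) = 3 exactly.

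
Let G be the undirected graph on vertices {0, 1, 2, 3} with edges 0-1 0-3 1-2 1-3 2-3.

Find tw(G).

A width-2 tree decomposition is:
Bags: B1 = {1, 2, 3}  B2 = {0, 1, 3}
Tree: B1–B2
Every bag has size at most 3, so the width is 3 − 1 = 2 and tw(G) ≤ 2. On the other hand G contains the 3-clique {0, 1, 3}. A clique must lie in a single bag of any decomposition, so no decomposition can have width below 2. Hence tw(G) = 2 exactly.

2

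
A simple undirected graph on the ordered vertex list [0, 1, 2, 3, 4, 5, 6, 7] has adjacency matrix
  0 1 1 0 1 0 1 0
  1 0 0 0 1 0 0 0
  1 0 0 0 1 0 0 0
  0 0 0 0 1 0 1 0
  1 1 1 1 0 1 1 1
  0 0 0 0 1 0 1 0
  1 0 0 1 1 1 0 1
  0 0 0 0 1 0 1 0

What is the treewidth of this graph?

2

A width-2 tree decomposition is:
Bags: B1 = {0, 4, 6}  B2 = {0, 1, 4}  B3 = {4, 6, 7}  B4 = {3, 4, 6}  B5 = {4, 5, 6}  B6 = {0, 2, 4}
Tree: B1–B2, B1–B3, B3–B4, B3–B5, B2–B6
Each bag holds 3 vertices, so the decomposition has width 2, which upper-bounds the treewidth. Conversely, {0, 1, 4} is a clique of size 3, and the vertices of any clique must share a bag in every tree decomposition; so some bag has ≥ 3 vertices and tw(G) ≥ 2. Hence tw(G) = 2 exactly.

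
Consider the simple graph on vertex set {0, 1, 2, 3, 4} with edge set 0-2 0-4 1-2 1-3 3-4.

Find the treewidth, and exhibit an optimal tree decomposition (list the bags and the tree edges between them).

Each bag holds 3 vertices, so the decomposition has width 2, which upper-bounds the treewidth. The edges 3–4–0–2–1–3 form a cycle, so G is not a tree and its treewidth is at least 2. Therefore the treewidth is 2.

Treewidth 2.
Bags: B1 = {0, 3, 4}  B2 = {0, 2, 3}  B3 = {1, 2, 3}
Tree: B1–B2, B2–B3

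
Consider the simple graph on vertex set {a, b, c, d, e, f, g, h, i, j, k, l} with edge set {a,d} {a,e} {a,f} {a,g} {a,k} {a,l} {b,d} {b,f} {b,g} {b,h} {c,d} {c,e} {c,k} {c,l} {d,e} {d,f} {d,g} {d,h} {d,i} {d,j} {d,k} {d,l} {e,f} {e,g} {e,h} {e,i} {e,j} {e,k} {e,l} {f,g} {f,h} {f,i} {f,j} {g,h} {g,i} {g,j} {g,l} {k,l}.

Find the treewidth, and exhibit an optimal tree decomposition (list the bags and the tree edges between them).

Each bag holds 5 vertices, so the decomposition has width 4, which upper-bounds the treewidth. For the lower bound, the 5 vertices {d, e, f, g, j} are pairwise adjacent, and any tree decomposition puts a clique entirely inside one bag — forcing width ≥ 4. Hence tw(G) = 4 exactly.

Treewidth 4.
One optimal decomposition is:
Bags: B1 = {a, d, e, f, g}  B2 = {a, d, e, g, l}  B3 = {a, d, e, k, l}  B4 = {d, e, f, g, j}  B5 = {d, e, f, g, h}  B6 = {b, d, f, g, h}  B7 = {d, e, f, g, i}  B8 = {c, d, e, k, l}
Tree: B1–B2, B2–B3, B1–B4, B1–B5, B5–B6, B1–B7, B3–B8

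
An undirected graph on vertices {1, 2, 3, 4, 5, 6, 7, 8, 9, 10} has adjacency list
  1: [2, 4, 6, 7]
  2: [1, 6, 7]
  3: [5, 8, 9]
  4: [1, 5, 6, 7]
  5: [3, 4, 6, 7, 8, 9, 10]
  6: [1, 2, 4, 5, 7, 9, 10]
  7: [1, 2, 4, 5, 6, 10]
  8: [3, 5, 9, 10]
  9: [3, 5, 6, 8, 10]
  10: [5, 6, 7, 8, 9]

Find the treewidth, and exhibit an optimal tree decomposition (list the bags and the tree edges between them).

The largest bag has 4 vertices, giving width 3; this decomposition certifies tw(G) ≤ 3. For the lower bound, the 4 vertices {1, 2, 6, 7} are pairwise adjacent, and any tree decomposition puts a clique entirely inside one bag — forcing width ≥ 3. Hence tw(G) = 3 exactly.

Treewidth 3.
One such decomposition:
Bags: B1 = {3, 5, 8, 9}  B2 = {5, 8, 9, 10}  B3 = {5, 6, 9, 10}  B4 = {5, 6, 7, 10}  B5 = {4, 5, 6, 7}  B6 = {1, 4, 6, 7}  B7 = {1, 2, 6, 7}
Tree: B1–B2, B2–B3, B3–B4, B4–B5, B5–B6, B6–B7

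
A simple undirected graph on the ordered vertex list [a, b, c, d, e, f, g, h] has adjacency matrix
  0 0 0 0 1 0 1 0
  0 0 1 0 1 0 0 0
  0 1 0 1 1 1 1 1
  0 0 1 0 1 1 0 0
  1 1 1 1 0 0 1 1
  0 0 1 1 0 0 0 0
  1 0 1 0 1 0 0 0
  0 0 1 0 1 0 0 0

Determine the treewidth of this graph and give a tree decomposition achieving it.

Treewidth 2.
Bags: B1 = {c, e, g}  B2 = {c, d, e}  B3 = {b, c, e}  B4 = {c, e, h}  B5 = {a, e, g}  B6 = {c, d, f}
Tree: B1–B2, B2–B3, B3–B4, B1–B5, B2–B6

Each bag holds 3 vertices, so the decomposition has width 2, which upper-bounds the treewidth. On the other hand G contains the 3-clique {c, d, e}. A clique must lie in a single bag of any decomposition, so no decomposition can have width below 2. Combining the bounds, tw(G) = 2.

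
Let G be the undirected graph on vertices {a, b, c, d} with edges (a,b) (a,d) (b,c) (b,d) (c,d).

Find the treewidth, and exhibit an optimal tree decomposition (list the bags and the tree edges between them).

Each bag holds 3 vertices, so the decomposition has width 2, which upper-bounds the treewidth. For the lower bound, the 3 vertices {b, c, d} are pairwise adjacent, and any tree decomposition puts a clique entirely inside one bag — forcing width ≥ 2. The upper and lower bounds meet at 2, so that is the treewidth.

Treewidth 2.
Bags: B1 = {a, b, d}  B2 = {b, c, d}
Tree: B1–B2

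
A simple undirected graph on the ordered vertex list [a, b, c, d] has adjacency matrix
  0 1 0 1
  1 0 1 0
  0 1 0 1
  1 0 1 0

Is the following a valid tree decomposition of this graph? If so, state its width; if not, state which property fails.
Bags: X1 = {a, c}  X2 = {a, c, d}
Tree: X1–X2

No — vertex b appears in no bag.

A tree decomposition must satisfy three properties: every vertex lies in some bag; for every edge, both endpoints lie together in some bag; and for every vertex, the bags containing it form a connected subtree. Here vertex b appears in no bag, so the decomposition is invalid.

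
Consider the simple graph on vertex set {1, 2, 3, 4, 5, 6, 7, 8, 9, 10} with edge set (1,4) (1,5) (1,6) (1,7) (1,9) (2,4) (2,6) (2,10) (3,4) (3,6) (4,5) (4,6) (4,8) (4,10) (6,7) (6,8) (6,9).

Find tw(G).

2

A width-2 tree decomposition is:
Bags: B1 = {1, 4, 6}  B2 = {4, 6, 8}  B3 = {1, 6, 7}  B4 = {2, 4, 6}  B5 = {2, 4, 10}  B6 = {1, 4, 5}  B7 = {1, 6, 9}  B8 = {3, 4, 6}
Tree: B1–B2, B1–B3, B1–B4, B4–B5, B1–B6, B3–B7, B2–B8
Every bag has size at most 3, so the width is 3 − 1 = 2 and tw(G) ≤ 2. Conversely, {1, 6, 9} is a clique of size 3, and the vertices of any clique must share a bag in every tree decomposition; so some bag has ≥ 3 vertices and tw(G) ≥ 2. Combining the bounds, tw(G) = 2.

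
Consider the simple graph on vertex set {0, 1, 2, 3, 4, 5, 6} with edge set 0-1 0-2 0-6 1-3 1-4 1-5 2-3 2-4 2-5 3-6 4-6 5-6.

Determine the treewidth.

A width-3 tree decomposition is:
Bags: B1 = {1, 2, 3, 6}  B2 = {0, 1, 2, 6}  B3 = {1, 2, 4, 6}  B4 = {1, 2, 5, 6}
Tree: B1–B2, B2–B3, B3–B4
Each bag holds 4 vertices, so the decomposition has width 3, which upper-bounds the treewidth. For the lower bound: the 4 vertex sets {2,3}, {0,1}, {6}, {4} are disjoint, each induces a connected subgraph, and every pair is joined by at least one edge of G. Contracting each set to a single vertex therefore yields K_{4} as a minor, and since treewidth is minor-monotone, tw(G) ≥ tw(K_{4}) = 3. Therefore the treewidth is 3.

3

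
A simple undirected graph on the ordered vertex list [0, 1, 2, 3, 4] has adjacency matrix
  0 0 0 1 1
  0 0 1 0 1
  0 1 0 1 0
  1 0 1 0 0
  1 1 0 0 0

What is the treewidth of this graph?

A width-2 tree decomposition is:
Bags: B1 = {0, 2, 3}  B2 = {0, 1, 2}  B3 = {0, 1, 4}
Tree: B1–B2, B2–B3
The largest bag has 3 vertices, giving width 2; this decomposition certifies tw(G) ≤ 2. For the lower bound, G contains the cycle 0–3–2–1–4–0, so G is not a forest; only forests have treewidth ≤ 1, hence tw(G) ≥ 2. Combining the bounds, tw(G) = 2.

2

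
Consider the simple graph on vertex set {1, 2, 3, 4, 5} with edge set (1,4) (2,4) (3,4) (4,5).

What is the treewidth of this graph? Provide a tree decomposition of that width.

Treewidth 1.
One such decomposition:
Bags: B1 = {2, 4}  B2 = {4, 5}  B3 = {1, 4}  B4 = {3, 4}
Tree: B1–B2, B2–B3, B2–B4

The largest bag has 2 vertices, giving width 1; this decomposition certifies tw(G) ≤ 1. G has an edge, so its treewidth is at least 1. Therefore the treewidth is 1.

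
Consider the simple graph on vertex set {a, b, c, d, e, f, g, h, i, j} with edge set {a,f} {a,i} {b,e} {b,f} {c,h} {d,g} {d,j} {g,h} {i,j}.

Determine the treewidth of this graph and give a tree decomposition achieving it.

Treewidth 1.
One such decomposition:
Bags: B1 = {c, h}  B2 = {g, h}  B3 = {d, g}  B4 = {d, j}  B5 = {i, j}  B6 = {a, i}  B7 = {a, f}  B8 = {b, f}  B9 = {b, e}
Tree: B1–B2, B2–B3, B3–B4, B4–B5, B5–B6, B6–B7, B7–B8, B8–B9

Every bag has size at most 2, so the width is 2 − 1 = 1 and tw(G) ≤ 1. G has an edge, so its treewidth is at least 1. Therefore the treewidth is 1.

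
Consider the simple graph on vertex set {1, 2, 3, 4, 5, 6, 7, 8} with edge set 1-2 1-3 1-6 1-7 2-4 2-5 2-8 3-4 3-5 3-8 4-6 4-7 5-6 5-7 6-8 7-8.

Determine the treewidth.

A width-4 tree decomposition is:
Bags: B1 = {1, 2, 4, 5, 8}  B2 = {1, 4, 5, 7, 8}  B3 = {1, 3, 4, 5, 8}  B4 = {1, 4, 5, 6, 8}
Tree: B1–B2, B2–B3, B3–B4
The largest bag has 5 vertices, giving width 4; this decomposition certifies tw(G) ≤ 4. For the lower bound: the 5 vertex sets {2,5}, {4,7}, {3,8}, {1}, {6} are disjoint, each induces a connected subgraph, and every pair is joined by at least one edge of G. Contracting each set to a single vertex therefore yields K_{5} as a minor, and since treewidth is minor-monotone, tw(G) ≥ tw(K_{5}) = 4. Hence tw(G) = 4 exactly.

4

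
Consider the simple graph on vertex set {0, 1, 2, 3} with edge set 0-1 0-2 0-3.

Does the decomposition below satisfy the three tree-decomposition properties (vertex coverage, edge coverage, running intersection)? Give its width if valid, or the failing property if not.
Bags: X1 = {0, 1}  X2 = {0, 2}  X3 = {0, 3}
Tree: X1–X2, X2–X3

Yes; width 1.

Checking the three conditions: (i) the bags cover all of {0, 1, 2, 3}; (ii) for each edge, some bag contains both endpoints; (iii) the bags containing any fixed vertex form a subtree. All hold, so the decomposition is valid with width 2 − 1 = 1.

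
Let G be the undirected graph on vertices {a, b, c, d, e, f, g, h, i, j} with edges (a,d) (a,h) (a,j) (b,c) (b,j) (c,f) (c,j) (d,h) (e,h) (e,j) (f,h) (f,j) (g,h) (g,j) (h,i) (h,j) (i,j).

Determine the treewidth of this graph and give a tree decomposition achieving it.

Each bag holds 3 vertices, so the decomposition has width 2, which upper-bounds the treewidth. On the other hand G contains the 3-clique {a, d, h}. A clique must lie in a single bag of any decomposition, so no decomposition can have width below 2. The upper and lower bounds meet at 2, so that is the treewidth.

Treewidth 2.
One such decomposition:
Bags: B1 = {e, h, j}  B2 = {g, h, j}  B3 = {f, h, j}  B4 = {h, i, j}  B5 = {c, f, j}  B6 = {a, h, j}  B7 = {a, d, h}  B8 = {b, c, j}
Tree: B1–B2, B1–B3, B3–B4, B3–B5, B4–B6, B6–B7, B5–B8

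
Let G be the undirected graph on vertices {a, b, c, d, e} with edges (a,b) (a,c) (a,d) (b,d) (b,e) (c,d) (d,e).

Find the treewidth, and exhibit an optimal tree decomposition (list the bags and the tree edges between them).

The largest bag has 3 vertices, giving width 2; this decomposition certifies tw(G) ≤ 2. For the lower bound, the 3 vertices {b, d, e} are pairwise adjacent, and any tree decomposition puts a clique entirely inside one bag — forcing width ≥ 2. Combining the bounds, tw(G) = 2.

Treewidth 2.
One optimal decomposition is:
Bags: B1 = {b, d, e}  B2 = {a, b, d}  B3 = {a, c, d}
Tree: B1–B2, B2–B3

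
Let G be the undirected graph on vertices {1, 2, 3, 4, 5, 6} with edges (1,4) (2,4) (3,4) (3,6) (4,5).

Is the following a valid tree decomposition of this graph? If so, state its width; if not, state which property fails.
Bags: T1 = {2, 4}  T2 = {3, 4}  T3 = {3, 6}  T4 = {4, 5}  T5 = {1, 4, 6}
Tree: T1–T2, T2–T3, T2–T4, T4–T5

A tree decomposition must satisfy three properties: every vertex lies in some bag; for every edge, both endpoints lie together in some bag; and for every vertex, the bags containing it form a connected subtree. Here bags containing vertex 6 are not connected in the tree, so the decomposition is invalid.

No — bags containing vertex 6 are not connected in the tree.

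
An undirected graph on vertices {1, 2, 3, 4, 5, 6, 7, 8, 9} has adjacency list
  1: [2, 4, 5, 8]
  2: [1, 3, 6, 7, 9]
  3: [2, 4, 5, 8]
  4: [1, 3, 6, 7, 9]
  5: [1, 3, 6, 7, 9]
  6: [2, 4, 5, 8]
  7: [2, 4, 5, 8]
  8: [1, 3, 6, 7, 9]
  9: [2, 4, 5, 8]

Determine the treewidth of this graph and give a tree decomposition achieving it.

Treewidth 4.
One optimal decomposition is:
Bags: B1 = {2, 4, 5, 6, 8}  B2 = {2, 4, 5, 8, 9}  B3 = {1, 2, 4, 5, 8}  B4 = {2, 3, 4, 5, 8}  B5 = {2, 4, 5, 7, 8}
Tree: B1–B2, B2–B3, B3–B4, B4–B5

The largest bag has 5 vertices, giving width 4; this decomposition certifies tw(G) ≤ 4. For the lower bound: the 5 vertex sets {4,6}, {8,9}, {1,2}, {5}, {3} are disjoint, each induces a connected subgraph, and every pair is joined by at least one edge of G. Contracting each set to a single vertex therefore yields K_{5} as a minor, and since treewidth is minor-monotone, tw(G) ≥ tw(K_{5}) = 4. Combining the bounds, tw(G) = 4.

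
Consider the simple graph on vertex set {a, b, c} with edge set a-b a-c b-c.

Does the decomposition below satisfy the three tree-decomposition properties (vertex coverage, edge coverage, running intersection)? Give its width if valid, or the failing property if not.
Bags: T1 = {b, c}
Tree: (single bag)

No — vertex a appears in no bag.

A tree decomposition must satisfy three properties: every vertex lies in some bag; for every edge, both endpoints lie together in some bag; and for every vertex, the bags containing it form a connected subtree. Here vertex a appears in no bag, so the decomposition is invalid.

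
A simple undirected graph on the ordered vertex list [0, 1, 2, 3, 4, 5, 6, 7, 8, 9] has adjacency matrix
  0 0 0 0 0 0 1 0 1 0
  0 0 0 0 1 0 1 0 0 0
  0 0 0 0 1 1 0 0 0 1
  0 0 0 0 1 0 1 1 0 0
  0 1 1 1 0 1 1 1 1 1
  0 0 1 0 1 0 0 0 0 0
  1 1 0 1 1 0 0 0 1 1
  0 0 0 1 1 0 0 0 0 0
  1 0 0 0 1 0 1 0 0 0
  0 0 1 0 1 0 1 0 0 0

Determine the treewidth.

A width-2 tree decomposition is:
Bags: B1 = {3, 4, 6}  B2 = {4, 6, 9}  B3 = {3, 4, 7}  B4 = {4, 6, 8}  B5 = {2, 4, 9}  B6 = {2, 4, 5}  B7 = {0, 6, 8}  B8 = {1, 4, 6}
Tree: B1–B2, B1–B3, B1–B4, B2–B5, B5–B6, B4–B7, B1–B8
Every bag has size at most 3, so the width is 3 − 1 = 2 and tw(G) ≤ 2. For the lower bound, the 3 vertices {0, 6, 8} are pairwise adjacent, and any tree decomposition puts a clique entirely inside one bag — forcing width ≥ 2. The upper and lower bounds meet at 2, so that is the treewidth.

2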